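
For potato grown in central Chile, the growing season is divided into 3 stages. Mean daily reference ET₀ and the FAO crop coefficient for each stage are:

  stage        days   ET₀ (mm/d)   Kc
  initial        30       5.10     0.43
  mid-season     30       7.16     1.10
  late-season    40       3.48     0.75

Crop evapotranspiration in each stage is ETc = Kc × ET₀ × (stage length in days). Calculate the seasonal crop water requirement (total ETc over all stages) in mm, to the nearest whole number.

406 mm

initial: 0.43 × 5.10 × 30 = 65.79 mm
mid-season: 1.10 × 7.16 × 30 = 236.28 mm
late-season: 0.75 × 3.48 × 40 = 104.40 mm
Seasonal total = 406.47 mm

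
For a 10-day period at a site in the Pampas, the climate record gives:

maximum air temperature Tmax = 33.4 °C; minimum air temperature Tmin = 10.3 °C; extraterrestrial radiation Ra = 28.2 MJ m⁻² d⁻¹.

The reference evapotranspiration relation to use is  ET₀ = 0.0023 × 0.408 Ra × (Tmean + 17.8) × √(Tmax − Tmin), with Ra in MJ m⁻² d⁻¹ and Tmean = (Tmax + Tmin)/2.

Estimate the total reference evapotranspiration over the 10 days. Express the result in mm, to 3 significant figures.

50.4 mm

Tmean = (33.4 + 10.3)/2 = 21.85 °C
0.408 Ra = 0.408 × 28.2 = 11.5056 mm/d equivalent
ET₀ = 0.0023 × 11.5056 × (21.85 + 17.8) × √23.1 = 0.0023 × 11.5056 × 39.65 × 4.8062 = 5.0429 mm/d
Over 10 days: 5.0429 × 10 = 50.429 mm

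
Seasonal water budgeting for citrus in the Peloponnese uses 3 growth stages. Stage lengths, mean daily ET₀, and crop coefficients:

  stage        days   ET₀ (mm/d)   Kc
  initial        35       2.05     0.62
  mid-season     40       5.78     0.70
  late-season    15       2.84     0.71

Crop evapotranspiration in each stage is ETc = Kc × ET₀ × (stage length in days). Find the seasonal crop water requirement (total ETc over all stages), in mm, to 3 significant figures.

initial: 0.62 × 2.05 × 35 = 44.49 mm
mid-season: 0.70 × 5.78 × 40 = 161.84 mm
late-season: 0.71 × 2.84 × 15 = 30.25 mm
Seasonal total = 236.58 mm

237 mm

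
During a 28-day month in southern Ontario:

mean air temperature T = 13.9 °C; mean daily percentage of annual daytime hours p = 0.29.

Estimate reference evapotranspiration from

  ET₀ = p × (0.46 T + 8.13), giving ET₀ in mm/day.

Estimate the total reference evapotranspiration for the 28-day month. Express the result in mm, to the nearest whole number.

118 mm

ET₀ = 0.29 × (0.46 × 13.9 + 8.13) = 0.29 × 14.524 = 4.2120 mm/d
Monthly total = 4.2120 × 28 = 117.936 mm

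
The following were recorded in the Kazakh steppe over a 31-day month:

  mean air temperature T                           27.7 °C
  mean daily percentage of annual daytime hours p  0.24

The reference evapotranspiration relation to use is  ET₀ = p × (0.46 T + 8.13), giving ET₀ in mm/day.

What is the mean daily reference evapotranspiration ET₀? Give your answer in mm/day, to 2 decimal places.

ET₀ = 0.24 × (0.46 × 27.7 + 8.13) = 0.24 × 20.872 = 5.0093 mm/d

5.01 mm/day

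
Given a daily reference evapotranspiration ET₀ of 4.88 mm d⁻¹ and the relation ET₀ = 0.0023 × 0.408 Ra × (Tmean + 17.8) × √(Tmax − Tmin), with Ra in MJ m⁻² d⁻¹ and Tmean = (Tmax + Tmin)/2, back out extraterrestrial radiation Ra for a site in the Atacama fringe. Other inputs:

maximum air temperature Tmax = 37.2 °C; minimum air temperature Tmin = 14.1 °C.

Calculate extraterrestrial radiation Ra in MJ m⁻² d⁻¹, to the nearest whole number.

25 MJ m⁻² d⁻¹

Tmean = (37.2+14.1)/2 = 25.65 °C; ΔT = 23.1
Ra = ET₀ / [0.0023 × 0.408 × (Tmean+17.8) × √ΔT]
   = 4.88 / (0.0023 × 0.408 × 43.45 × 4.8062) = 24.902 MJ m⁻² d⁻¹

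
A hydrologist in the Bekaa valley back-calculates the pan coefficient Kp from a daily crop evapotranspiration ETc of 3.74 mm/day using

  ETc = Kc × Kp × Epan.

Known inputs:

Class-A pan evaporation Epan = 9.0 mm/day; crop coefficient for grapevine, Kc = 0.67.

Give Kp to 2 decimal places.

ETc = Kc × Kp × Epan  ⇒  Kp = ETc / (Kc × Epan)
Kp = 3.74 / (0.67 × 9.0) = 3.74 / 6.030 = 0.6202

0.62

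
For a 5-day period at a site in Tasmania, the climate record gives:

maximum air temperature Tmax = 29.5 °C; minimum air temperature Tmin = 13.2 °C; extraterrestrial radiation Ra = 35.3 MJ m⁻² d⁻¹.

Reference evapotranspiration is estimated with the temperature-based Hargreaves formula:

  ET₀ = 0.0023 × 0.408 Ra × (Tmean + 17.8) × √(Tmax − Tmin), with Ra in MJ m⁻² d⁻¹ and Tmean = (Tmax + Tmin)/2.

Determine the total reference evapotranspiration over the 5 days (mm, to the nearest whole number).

Tmean = (29.5 + 13.2)/2 = 21.35 °C
0.408 Ra = 0.408 × 35.3 = 14.4024 mm/d equivalent
ET₀ = 0.0023 × 14.4024 × (21.35 + 17.8) × √16.3 = 0.0023 × 14.4024 × 39.15 × 4.0373 = 5.2358 mm/d
Over 5 days: 5.2358 × 5 = 26.179 mm

26 mm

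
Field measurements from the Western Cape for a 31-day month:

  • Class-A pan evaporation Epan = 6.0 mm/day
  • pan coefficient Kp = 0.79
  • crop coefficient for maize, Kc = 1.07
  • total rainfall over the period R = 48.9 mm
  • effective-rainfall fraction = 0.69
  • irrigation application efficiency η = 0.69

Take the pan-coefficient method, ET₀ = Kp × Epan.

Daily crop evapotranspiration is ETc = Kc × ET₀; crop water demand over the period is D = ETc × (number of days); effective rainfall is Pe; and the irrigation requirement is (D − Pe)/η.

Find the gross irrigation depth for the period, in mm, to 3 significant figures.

179 mm

ET₀ = 0.79 × 6.0 = 4.7400 mm/d
ETc = Kc × ET₀ = 1.07 × 4.7400 = 5.0718 mm/d
Crop demand D = ETc × 31 d = 5.0718 × 31 = 157.226 mm
Pe = 0.69 × 48.9 = 33.741 mm
D − Pe = 157.226 − 33.741 = 123.485 mm
Gross irrigation = 123.485 / 0.69 = 178.964 mm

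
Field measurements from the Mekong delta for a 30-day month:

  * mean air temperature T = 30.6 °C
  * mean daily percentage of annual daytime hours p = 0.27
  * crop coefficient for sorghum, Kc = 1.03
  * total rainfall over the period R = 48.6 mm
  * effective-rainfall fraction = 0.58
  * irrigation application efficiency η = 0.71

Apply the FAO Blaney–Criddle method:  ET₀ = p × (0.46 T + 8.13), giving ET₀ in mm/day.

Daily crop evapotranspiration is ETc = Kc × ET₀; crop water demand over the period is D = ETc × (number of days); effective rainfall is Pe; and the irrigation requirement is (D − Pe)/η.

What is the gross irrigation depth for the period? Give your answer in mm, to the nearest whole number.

221 mm

ET₀ = 0.27 × (0.46 × 30.6 + 8.13) = 0.27 × 22.206 = 5.9956 mm/d
ETc = Kc × ET₀ = 1.03 × 5.9956 = 6.1755 mm/d
Crop demand D = ETc × 30 d = 6.1755 × 30 = 185.265 mm
Pe = 0.58 × 48.6 = 28.188 mm
D − Pe = 185.265 − 28.188 = 157.077 mm
Gross irrigation = 157.077 / 0.71 = 221.235 mm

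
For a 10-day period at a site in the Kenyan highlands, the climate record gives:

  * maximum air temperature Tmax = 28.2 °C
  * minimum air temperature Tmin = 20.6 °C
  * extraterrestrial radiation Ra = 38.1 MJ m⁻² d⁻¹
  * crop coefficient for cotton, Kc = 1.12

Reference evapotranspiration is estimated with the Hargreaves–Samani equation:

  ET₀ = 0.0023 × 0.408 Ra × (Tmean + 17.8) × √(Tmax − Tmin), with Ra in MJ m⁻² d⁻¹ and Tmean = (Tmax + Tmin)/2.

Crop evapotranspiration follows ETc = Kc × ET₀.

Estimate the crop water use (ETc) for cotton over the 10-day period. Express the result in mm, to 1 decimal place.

Tmean = (28.2 + 20.6)/2 = 24.40 °C
0.408 Ra = 0.408 × 38.1 = 15.5448 mm/d equivalent
ET₀ = 0.0023 × 15.5448 × (24.40 + 17.8) × √7.6 = 0.0023 × 15.5448 × 42.20 × 2.7568 = 4.1594 mm/d
ETc = Kc × ET₀ = 1.12 × 4.1594 = 4.6585 mm/d
Over 10 days: 4.6585 × 10 = 46.585 mm

46.6 mm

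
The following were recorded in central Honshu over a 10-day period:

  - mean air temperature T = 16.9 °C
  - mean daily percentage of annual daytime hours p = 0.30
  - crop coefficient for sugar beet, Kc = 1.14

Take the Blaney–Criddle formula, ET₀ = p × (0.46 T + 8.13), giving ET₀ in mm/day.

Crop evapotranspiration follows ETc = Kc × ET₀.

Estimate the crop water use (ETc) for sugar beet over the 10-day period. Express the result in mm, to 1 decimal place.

ET₀ = 0.30 × (0.46 × 16.9 + 8.13) = 0.30 × 15.904 = 4.7712 mm/d
ETc = Kc × ET₀ = 1.14 × 4.7712 = 5.4392 mm/d
Over 10 days: 5.4392 × 10 = 54.392 mm

54.4 mm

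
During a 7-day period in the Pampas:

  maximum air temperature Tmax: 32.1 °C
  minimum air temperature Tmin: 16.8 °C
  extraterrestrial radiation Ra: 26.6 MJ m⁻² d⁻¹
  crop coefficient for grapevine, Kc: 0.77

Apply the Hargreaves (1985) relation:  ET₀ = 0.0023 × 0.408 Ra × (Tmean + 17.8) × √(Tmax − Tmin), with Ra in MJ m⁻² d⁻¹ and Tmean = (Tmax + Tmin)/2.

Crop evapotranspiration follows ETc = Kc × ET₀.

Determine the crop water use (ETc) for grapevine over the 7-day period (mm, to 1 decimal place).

22.2 mm

Tmean = (32.1 + 16.8)/2 = 24.45 °C
0.408 Ra = 0.408 × 26.6 = 10.8528 mm/d equivalent
ET₀ = 0.0023 × 10.8528 × (24.45 + 17.8) × √15.3 = 0.0023 × 10.8528 × 42.25 × 3.9115 = 4.1251 mm/d
ETc = Kc × ET₀ = 0.77 × 4.1251 = 3.1763 mm/d
Over 7 days: 3.1763 × 7 = 22.234 mm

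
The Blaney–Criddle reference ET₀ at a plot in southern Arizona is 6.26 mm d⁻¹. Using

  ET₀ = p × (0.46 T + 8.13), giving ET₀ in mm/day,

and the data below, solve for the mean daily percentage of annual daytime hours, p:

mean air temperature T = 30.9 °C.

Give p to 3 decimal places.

0.280

p = ET₀ / (0.46 T + 8.13) = 6.26 / (0.46 × 30.9 + 8.13) = 6.26 / 22.344 = 0.2802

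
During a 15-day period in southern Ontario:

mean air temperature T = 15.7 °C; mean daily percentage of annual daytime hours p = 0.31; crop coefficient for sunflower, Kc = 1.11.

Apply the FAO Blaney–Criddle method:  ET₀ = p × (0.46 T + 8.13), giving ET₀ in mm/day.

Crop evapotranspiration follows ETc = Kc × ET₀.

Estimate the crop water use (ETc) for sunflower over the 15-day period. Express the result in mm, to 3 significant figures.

ET₀ = 0.31 × (0.46 × 15.7 + 8.13) = 0.31 × 15.352 = 4.7591 mm/d
ETc = Kc × ET₀ = 1.11 × 4.7591 = 5.2826 mm/d
Over 15 days: 5.2826 × 15 = 79.239 mm

79.2 mm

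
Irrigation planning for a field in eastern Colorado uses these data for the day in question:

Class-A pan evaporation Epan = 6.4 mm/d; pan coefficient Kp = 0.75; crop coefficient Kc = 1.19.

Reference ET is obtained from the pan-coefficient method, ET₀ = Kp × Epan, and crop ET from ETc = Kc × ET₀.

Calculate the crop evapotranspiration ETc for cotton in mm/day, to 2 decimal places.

5.71 mm/day

ET₀ = 0.75 × 6.4 = 4.8000 mm/d
ETc = Kc × ET₀ = 1.19 × 4.8000 = 5.7120 mm/d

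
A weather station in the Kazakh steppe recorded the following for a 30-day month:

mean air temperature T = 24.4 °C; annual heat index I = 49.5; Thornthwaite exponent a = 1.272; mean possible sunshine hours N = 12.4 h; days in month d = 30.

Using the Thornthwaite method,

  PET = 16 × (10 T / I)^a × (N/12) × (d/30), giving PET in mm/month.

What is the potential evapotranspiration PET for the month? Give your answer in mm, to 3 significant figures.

10T/I = 10 × 24.4 / 49.5 = 4.9293
(10T/I)^a = 4.9293^1.272 = 7.6072
Uncorrected PET = 16 × 7.6072 = 121.715 mm
Correction = (N/12)(d/30) = (12.4/12)(30/30) = 1.0333
PET = 121.715 × 1.0333 = 125.768 mm/month

126 mm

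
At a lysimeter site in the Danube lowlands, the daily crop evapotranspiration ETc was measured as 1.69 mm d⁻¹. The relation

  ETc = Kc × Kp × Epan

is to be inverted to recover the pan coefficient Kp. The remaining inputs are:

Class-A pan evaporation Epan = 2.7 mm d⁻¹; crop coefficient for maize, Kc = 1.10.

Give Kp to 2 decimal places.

0.57

ETc = Kc × Kp × Epan  ⇒  Kp = ETc / (Kc × Epan)
Kp = 1.69 / (1.10 × 2.7) = 1.69 / 2.970 = 0.5690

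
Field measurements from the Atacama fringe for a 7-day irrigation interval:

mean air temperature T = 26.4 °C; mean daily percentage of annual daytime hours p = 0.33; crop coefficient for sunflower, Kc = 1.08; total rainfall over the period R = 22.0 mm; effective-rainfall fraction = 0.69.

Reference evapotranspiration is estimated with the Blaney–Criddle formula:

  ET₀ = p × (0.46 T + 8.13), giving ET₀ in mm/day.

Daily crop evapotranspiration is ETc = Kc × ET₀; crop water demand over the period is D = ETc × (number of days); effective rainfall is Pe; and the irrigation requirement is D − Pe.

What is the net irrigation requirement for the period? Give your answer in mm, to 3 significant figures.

35.4 mm

ET₀ = 0.33 × (0.46 × 26.4 + 8.13) = 0.33 × 20.274 = 6.6904 mm/d
ETc = Kc × ET₀ = 1.08 × 6.6904 = 7.2256 mm/d
Crop demand D = ETc × 7 d = 7.2256 × 7 = 50.579 mm
Pe = 0.69 × 22.0 = 15.180 mm
D − Pe = 50.579 − 15.180 = 35.399 mm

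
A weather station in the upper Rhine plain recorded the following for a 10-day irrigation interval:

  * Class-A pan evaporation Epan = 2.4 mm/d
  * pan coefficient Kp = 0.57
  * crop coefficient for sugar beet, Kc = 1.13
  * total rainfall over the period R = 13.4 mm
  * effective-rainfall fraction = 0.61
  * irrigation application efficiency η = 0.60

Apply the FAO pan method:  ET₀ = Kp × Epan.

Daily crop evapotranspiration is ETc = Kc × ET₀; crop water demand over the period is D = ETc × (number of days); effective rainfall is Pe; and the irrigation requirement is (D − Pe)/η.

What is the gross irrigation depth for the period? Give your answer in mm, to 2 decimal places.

12.14 mm

ET₀ = 0.57 × 2.4 = 1.3680 mm/d
ETc = Kc × ET₀ = 1.13 × 1.3680 = 1.5458 mm/d
Crop demand D = ETc × 10 d = 1.5458 × 10 = 15.458 mm
Pe = 0.61 × 13.4 = 8.174 mm
D − Pe = 15.458 − 8.174 = 7.284 mm
Gross irrigation = 7.284 / 0.60 = 12.140 mm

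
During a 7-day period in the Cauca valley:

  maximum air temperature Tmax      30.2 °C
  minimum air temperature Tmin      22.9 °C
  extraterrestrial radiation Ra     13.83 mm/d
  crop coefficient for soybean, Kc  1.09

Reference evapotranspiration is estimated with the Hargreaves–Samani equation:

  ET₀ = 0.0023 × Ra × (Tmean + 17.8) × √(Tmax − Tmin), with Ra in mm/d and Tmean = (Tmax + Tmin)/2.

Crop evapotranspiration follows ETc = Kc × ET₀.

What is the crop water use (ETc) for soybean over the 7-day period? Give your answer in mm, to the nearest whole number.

Tmean = (30.2 + 22.9)/2 = 26.55 °C
ET₀ = 0.0023 × 13.83 × (26.55 + 17.8) × √7.3 = 0.0023 × 13.83 × 44.35 × 2.7019 = 3.8116 mm/d
ETc = Kc × ET₀ = 1.09 × 3.8116 = 4.1546 mm/d
Over 7 days: 4.1546 × 7 = 29.082 mm

29 mm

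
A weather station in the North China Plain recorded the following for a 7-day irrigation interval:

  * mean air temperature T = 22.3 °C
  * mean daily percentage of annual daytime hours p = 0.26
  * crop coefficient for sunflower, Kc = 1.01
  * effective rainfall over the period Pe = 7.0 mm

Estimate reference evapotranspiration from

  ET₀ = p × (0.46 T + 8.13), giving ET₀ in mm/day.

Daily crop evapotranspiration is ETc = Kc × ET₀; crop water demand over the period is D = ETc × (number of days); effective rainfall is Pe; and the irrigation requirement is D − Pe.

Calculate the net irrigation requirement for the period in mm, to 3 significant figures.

26.8 mm

ET₀ = 0.26 × (0.46 × 22.3 + 8.13) = 0.26 × 18.388 = 4.7809 mm/d
ETc = Kc × ET₀ = 1.01 × 4.7809 = 4.8287 mm/d
Crop demand D = ETc × 7 d = 4.8287 × 7 = 33.801 mm
D − Pe = 33.801 − 7.0 = 26.801 mm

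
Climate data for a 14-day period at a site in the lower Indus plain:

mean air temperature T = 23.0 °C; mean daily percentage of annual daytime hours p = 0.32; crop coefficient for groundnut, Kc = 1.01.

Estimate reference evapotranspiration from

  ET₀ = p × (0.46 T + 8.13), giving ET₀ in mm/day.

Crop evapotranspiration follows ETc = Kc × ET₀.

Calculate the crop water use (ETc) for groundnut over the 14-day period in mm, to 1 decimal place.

84.7 mm

ET₀ = 0.32 × (0.46 × 23.0 + 8.13) = 0.32 × 18.710 = 5.9872 mm/d
ETc = Kc × ET₀ = 1.01 × 5.9872 = 6.0471 mm/d
Over 14 days: 6.0471 × 14 = 84.659 mm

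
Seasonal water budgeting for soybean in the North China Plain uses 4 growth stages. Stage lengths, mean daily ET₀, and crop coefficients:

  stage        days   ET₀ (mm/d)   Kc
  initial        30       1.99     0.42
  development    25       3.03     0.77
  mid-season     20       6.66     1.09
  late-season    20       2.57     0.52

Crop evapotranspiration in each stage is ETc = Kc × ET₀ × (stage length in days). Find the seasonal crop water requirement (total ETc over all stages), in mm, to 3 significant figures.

initial: 0.42 × 1.99 × 30 = 25.07 mm
development: 0.77 × 3.03 × 25 = 58.33 mm
mid-season: 1.09 × 6.66 × 20 = 145.19 mm
late-season: 0.52 × 2.57 × 20 = 26.73 mm
Seasonal total = 255.32 mm

255 mm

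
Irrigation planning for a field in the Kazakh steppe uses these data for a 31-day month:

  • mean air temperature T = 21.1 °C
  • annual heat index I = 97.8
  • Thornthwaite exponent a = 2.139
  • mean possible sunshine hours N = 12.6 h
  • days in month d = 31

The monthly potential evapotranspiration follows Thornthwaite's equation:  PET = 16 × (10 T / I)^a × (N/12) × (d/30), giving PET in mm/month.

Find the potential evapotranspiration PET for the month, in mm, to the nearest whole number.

90 mm

10T/I = 10 × 21.1 / 97.8 = 2.1575
(10T/I)^a = 2.1575^2.139 = 5.1799
Uncorrected PET = 16 × 5.1799 = 82.878 mm
Correction = (N/12)(d/30) = (12.6/12)(31/30) = 1.0850
PET = 82.878 × 1.0850 = 89.923 mm/month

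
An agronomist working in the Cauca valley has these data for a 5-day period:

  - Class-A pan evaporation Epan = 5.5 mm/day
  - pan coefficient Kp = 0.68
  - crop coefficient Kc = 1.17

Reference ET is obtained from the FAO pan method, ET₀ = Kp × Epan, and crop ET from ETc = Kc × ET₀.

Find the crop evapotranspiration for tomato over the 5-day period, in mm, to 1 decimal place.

21.9 mm

ET₀ = 0.68 × 5.5 = 3.7400 mm/d
ETc = Kc × ET₀ = 1.17 × 3.7400 = 4.3758 mm/d
Over 5 days: 4.3758 × 5 = 21.879 mm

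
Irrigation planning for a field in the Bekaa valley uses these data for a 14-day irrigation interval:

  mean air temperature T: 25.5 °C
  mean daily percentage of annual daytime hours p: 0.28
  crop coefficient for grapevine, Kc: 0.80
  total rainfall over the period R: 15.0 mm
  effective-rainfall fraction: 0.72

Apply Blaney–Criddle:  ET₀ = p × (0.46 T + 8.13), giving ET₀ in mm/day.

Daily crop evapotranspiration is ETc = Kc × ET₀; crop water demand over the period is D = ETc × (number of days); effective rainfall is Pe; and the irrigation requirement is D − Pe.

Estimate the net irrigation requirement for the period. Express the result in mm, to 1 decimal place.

51.5 mm

ET₀ = 0.28 × (0.46 × 25.5 + 8.13) = 0.28 × 19.860 = 5.5608 mm/d
ETc = Kc × ET₀ = 0.80 × 5.5608 = 4.4486 mm/d
Crop demand D = ETc × 14 d = 4.4486 × 14 = 62.280 mm
Pe = 0.72 × 15.0 = 10.800 mm
D − Pe = 62.280 − 10.800 = 51.480 mm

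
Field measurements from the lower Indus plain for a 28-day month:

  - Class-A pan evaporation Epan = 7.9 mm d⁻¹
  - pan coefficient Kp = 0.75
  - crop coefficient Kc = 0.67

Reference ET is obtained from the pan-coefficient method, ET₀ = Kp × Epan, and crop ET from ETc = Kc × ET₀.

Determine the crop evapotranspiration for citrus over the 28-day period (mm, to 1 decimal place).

ET₀ = 0.75 × 7.9 = 5.9250 mm/d
ETc = Kc × ET₀ = 0.67 × 5.9250 = 3.9698 mm/d
Over 28 days: 3.9698 × 28 = 111.154 mm

111.2 mm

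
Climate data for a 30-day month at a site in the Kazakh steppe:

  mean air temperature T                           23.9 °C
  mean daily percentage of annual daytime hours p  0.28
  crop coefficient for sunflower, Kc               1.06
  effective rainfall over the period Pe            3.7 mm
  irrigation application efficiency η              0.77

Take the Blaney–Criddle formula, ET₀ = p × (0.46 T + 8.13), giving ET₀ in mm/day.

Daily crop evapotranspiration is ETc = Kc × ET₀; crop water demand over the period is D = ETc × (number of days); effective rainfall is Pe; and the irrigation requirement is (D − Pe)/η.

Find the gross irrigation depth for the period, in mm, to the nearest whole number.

ET₀ = 0.28 × (0.46 × 23.9 + 8.13) = 0.28 × 19.124 = 5.3547 mm/d
ETc = Kc × ET₀ = 1.06 × 5.3547 = 5.6760 mm/d
Crop demand D = ETc × 30 d = 5.6760 × 30 = 170.280 mm
D − Pe = 170.280 − 3.7 = 166.580 mm
Gross irrigation = 166.580 / 0.77 = 216.338 mm

216 mm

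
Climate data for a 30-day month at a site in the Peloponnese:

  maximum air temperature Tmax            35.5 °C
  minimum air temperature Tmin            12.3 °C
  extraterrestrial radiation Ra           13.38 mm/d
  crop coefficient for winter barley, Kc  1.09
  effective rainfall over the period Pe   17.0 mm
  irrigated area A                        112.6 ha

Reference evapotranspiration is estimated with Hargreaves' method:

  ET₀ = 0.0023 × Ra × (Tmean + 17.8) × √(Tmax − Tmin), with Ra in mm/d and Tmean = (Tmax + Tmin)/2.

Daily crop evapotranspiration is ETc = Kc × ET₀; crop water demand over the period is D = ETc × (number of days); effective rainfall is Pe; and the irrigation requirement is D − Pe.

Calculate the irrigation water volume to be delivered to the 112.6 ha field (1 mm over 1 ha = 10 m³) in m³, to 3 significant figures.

208000 m³

Tmean = (35.5 + 12.3)/2 = 23.90 °C
ET₀ = 0.0023 × 13.38 × (23.90 + 17.8) × √23.2 = 0.0023 × 13.38 × 41.70 × 4.8166 = 6.1810 mm/d
ETc = Kc × ET₀ = 1.09 × 6.1810 = 6.7373 mm/d
Crop demand D = ETc × 30 d = 6.7373 × 30 = 202.119 mm
D − Pe = 202.119 − 17.0 = 185.119 mm
Volume = 185.119 mm × 112.6 ha × 10 = 208444.0 m³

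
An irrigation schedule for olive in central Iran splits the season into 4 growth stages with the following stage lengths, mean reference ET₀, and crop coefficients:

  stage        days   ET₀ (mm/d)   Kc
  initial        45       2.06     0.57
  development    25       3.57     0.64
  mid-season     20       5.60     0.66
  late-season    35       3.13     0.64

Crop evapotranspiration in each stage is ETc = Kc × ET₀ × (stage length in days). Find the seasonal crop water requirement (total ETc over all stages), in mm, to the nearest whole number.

initial: 0.57 × 2.06 × 45 = 52.84 mm
development: 0.64 × 3.57 × 25 = 57.12 mm
mid-season: 0.66 × 5.60 × 20 = 73.92 mm
late-season: 0.64 × 3.13 × 35 = 70.11 mm
Seasonal total = 253.99 mm

254 mm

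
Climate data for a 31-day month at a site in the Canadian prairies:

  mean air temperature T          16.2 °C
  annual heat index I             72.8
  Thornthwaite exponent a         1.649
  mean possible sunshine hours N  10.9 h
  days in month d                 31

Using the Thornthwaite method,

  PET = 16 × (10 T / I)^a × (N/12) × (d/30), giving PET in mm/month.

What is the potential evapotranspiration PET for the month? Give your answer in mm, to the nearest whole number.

10T/I = 10 × 16.2 / 72.8 = 2.2253
(10T/I)^a = 2.2253^1.649 = 3.7398
Uncorrected PET = 16 × 3.7398 = 59.837 mm
Correction = (N/12)(d/30) = (10.9/12)(31/30) = 0.9386
PET = 59.837 × 0.9386 = 56.163 mm/month

56 mm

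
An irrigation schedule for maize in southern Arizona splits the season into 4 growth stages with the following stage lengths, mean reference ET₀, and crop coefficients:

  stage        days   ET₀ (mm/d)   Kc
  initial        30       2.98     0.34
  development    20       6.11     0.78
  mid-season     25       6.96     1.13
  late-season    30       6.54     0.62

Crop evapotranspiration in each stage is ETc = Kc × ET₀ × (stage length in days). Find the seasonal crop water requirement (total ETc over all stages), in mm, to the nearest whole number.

444 mm

initial: 0.34 × 2.98 × 30 = 30.40 mm
development: 0.78 × 6.11 × 20 = 95.32 mm
mid-season: 1.13 × 6.96 × 25 = 196.62 mm
late-season: 0.62 × 6.54 × 30 = 121.64 mm
Seasonal total = 443.98 mm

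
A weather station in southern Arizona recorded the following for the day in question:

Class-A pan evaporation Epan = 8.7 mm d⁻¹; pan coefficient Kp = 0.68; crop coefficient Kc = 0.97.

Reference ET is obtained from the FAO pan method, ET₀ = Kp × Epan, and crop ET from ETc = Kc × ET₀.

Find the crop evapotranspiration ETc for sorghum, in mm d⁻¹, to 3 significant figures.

5.74 mm d⁻¹

ET₀ = 0.68 × 8.7 = 5.9160 mm/d
ETc = Kc × ET₀ = 0.97 × 5.9160 = 5.7385 mm/d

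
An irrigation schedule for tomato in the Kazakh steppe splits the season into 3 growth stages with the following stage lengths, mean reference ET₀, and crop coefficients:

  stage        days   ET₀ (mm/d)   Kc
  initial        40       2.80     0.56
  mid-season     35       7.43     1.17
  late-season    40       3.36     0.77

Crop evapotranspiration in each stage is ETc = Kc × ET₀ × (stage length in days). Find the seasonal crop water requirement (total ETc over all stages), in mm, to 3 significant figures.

470 mm

initial: 0.56 × 2.80 × 40 = 62.72 mm
mid-season: 1.17 × 7.43 × 35 = 304.26 mm
late-season: 0.77 × 3.36 × 40 = 103.49 mm
Seasonal total = 470.47 mm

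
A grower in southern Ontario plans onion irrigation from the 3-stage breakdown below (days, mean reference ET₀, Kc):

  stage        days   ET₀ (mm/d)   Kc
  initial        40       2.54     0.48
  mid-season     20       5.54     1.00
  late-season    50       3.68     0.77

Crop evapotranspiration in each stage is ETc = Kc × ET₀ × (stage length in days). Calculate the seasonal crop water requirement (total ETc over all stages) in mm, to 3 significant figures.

initial: 0.48 × 2.54 × 40 = 48.77 mm
mid-season: 1.00 × 5.54 × 20 = 110.80 mm
late-season: 0.77 × 3.68 × 50 = 141.68 mm
Seasonal total = 301.25 mm

301 mm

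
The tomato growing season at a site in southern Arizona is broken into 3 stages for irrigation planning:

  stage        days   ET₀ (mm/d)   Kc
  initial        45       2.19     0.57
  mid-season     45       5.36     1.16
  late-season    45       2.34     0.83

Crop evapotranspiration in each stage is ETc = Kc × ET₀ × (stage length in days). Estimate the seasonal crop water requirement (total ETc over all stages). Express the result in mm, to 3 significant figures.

initial: 0.57 × 2.19 × 45 = 56.17 mm
mid-season: 1.16 × 5.36 × 45 = 279.79 mm
late-season: 0.83 × 2.34 × 45 = 87.40 mm
Seasonal total = 423.36 mm

423 mm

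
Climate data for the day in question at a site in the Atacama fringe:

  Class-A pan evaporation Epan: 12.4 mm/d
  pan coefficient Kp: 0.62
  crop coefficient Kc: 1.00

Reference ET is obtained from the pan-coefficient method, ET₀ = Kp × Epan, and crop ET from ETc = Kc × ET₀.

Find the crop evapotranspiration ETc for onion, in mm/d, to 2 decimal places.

ET₀ = 0.62 × 12.4 = 7.6880 mm/d
ETc = Kc × ET₀ = 1.00 × 7.6880 = 7.6880 mm/d

7.69 mm/d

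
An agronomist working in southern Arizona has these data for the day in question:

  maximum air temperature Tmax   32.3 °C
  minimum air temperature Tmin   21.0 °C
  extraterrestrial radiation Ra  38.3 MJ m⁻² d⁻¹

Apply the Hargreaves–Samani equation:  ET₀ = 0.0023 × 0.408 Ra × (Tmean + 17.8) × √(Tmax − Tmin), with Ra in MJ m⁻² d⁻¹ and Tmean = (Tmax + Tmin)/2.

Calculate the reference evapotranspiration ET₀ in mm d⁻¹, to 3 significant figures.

Tmean = (32.3 + 21.0)/2 = 26.65 °C
0.408 Ra = 0.408 × 38.3 = 15.6264 mm/d equivalent
ET₀ = 0.0023 × 15.6264 × (26.65 + 17.8) × √11.3 = 0.0023 × 15.6264 × 44.45 × 3.3615 = 5.3702 mm/d

5.37 mm d⁻¹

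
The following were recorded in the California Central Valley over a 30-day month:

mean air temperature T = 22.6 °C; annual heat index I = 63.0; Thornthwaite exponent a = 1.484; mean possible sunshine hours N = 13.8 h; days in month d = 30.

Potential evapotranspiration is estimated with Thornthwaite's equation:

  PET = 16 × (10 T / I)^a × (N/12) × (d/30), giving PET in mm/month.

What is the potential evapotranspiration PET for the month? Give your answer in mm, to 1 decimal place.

10T/I = 10 × 22.6 / 63.0 = 3.5873
(10T/I)^a = 3.5873^1.484 = 6.6569
Uncorrected PET = 16 × 6.6569 = 106.510 mm
Correction = (N/12)(d/30) = (13.8/12)(30/30) = 1.1500
PET = 106.510 × 1.1500 = 122.487 mm/month

122.5 mm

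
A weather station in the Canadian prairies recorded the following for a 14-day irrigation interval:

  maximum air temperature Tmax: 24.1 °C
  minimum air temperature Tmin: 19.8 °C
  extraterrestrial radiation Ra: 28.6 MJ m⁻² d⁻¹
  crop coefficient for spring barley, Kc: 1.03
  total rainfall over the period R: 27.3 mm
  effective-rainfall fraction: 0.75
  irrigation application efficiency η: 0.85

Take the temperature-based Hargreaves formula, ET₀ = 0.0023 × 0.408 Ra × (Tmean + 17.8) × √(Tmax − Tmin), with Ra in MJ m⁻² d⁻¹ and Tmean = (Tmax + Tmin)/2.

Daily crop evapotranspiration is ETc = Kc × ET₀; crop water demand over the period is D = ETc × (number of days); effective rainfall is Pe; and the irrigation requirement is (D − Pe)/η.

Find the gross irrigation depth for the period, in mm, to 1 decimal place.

Tmean = (24.1 + 19.8)/2 = 21.95 °C
0.408 Ra = 0.408 × 28.6 = 11.6688 mm/d equivalent
ET₀ = 0.0023 × 11.6688 × (21.95 + 17.8) × √4.3 = 0.0023 × 11.6688 × 39.75 × 2.0736 = 2.2122 mm/d
ETc = Kc × ET₀ = 1.03 × 2.2122 = 2.2786 mm/d
Crop demand D = ETc × 14 d = 2.2786 × 14 = 31.900 mm
Pe = 0.75 × 27.3 = 20.475 mm
D − Pe = 31.900 − 20.475 = 11.425 mm
Gross irrigation = 11.425 / 0.85 = 13.441 mm

13.4 mm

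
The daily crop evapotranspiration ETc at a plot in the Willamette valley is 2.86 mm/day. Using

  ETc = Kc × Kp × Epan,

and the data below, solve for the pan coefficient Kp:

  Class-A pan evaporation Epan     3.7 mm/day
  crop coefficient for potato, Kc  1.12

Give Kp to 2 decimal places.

ETc = Kc × Kp × Epan  ⇒  Kp = ETc / (Kc × Epan)
Kp = 2.86 / (1.12 × 3.7) = 2.86 / 4.144 = 0.6902

0.69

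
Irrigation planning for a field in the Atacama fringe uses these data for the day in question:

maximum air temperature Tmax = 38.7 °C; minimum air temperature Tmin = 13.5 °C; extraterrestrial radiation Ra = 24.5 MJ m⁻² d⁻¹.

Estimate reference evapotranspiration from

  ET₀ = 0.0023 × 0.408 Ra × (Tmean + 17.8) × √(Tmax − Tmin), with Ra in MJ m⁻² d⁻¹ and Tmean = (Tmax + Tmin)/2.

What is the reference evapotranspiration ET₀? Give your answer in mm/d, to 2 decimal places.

Tmean = (38.7 + 13.5)/2 = 26.10 °C
0.408 Ra = 0.408 × 24.5 = 9.9960 mm/d equivalent
ET₀ = 0.0023 × 9.9960 × (26.10 + 17.8) × √25.2 = 0.0023 × 9.9960 × 43.90 × 5.0200 = 5.0667 mm/d

5.07 mm/d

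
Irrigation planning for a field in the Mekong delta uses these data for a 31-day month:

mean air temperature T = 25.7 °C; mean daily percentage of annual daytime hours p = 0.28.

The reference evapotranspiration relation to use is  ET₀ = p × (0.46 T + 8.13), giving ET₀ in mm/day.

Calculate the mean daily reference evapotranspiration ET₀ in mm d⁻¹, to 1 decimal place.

ET₀ = 0.28 × (0.46 × 25.7 + 8.13) = 0.28 × 19.952 = 5.5866 mm/d

5.6 mm d⁻¹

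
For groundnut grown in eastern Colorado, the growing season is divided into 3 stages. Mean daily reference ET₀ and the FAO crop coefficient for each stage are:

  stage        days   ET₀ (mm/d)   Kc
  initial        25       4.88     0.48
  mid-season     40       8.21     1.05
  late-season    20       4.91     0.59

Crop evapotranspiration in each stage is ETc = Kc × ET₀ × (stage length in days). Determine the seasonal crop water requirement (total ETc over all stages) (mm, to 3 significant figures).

461 mm

initial: 0.48 × 4.88 × 25 = 58.56 mm
mid-season: 1.05 × 8.21 × 40 = 344.82 mm
late-season: 0.59 × 4.91 × 20 = 57.94 mm
Seasonal total = 461.32 mm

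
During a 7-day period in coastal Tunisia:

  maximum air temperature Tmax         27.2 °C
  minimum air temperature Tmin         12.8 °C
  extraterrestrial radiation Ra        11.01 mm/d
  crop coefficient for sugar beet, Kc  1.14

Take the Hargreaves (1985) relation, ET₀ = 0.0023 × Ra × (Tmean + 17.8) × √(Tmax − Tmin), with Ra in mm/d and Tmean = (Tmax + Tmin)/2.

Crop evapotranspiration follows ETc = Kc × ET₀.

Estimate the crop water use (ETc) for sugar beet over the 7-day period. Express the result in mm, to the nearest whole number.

Tmean = (27.2 + 12.8)/2 = 20.00 °C
ET₀ = 0.0023 × 11.01 × (20.00 + 17.8) × √14.4 = 0.0023 × 11.01 × 37.80 × 3.7947 = 3.6323 mm/d
ETc = Kc × ET₀ = 1.14 × 3.6323 = 4.1408 mm/d
Over 7 days: 4.1408 × 7 = 28.986 mm

29 mm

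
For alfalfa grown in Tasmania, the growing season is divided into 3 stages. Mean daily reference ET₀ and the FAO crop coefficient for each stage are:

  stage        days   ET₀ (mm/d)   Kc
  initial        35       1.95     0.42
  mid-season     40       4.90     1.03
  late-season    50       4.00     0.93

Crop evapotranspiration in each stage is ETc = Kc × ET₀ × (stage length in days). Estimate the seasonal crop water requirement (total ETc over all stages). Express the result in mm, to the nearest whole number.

initial: 0.42 × 1.95 × 35 = 28.67 mm
mid-season: 1.03 × 4.90 × 40 = 201.88 mm
late-season: 0.93 × 4.00 × 50 = 186.00 mm
Seasonal total = 416.55 mm

417 mm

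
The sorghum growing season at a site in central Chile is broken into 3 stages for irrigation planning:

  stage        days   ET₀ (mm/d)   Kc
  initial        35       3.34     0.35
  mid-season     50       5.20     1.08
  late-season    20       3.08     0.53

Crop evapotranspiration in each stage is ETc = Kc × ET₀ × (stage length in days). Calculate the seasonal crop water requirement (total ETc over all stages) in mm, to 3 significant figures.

354 mm

initial: 0.35 × 3.34 × 35 = 40.92 mm
mid-season: 1.08 × 5.20 × 50 = 280.80 mm
late-season: 0.53 × 3.08 × 20 = 32.65 mm
Seasonal total = 354.37 mm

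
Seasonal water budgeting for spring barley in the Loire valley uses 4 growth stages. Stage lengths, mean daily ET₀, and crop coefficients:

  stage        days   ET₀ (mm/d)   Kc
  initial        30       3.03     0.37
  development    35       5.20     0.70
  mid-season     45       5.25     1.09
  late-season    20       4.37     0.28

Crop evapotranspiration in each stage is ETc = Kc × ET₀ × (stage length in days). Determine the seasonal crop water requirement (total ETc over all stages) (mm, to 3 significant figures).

443 mm

initial: 0.37 × 3.03 × 30 = 33.63 mm
development: 0.70 × 5.20 × 35 = 127.40 mm
mid-season: 1.09 × 5.25 × 45 = 257.51 mm
late-season: 0.28 × 4.37 × 20 = 24.47 mm
Seasonal total = 443.01 mm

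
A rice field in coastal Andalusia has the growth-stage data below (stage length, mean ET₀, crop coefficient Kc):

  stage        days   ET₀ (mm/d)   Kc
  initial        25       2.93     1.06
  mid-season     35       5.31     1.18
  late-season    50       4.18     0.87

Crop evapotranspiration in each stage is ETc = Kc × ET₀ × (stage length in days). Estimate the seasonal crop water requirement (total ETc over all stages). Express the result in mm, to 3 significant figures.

479 mm

initial: 1.06 × 2.93 × 25 = 77.65 mm
mid-season: 1.18 × 5.31 × 35 = 219.30 mm
late-season: 0.87 × 4.18 × 50 = 181.83 mm
Seasonal total = 478.78 mm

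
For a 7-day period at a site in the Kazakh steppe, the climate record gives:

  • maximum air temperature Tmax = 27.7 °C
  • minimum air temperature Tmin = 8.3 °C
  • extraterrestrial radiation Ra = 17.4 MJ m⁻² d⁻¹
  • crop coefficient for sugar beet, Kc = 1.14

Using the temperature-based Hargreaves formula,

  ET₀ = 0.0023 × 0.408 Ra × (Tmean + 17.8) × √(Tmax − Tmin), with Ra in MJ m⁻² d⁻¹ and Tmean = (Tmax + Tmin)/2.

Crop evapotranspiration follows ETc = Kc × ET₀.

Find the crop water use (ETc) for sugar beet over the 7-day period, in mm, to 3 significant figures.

Tmean = (27.7 + 8.3)/2 = 18.00 °C
0.408 Ra = 0.408 × 17.4 = 7.0992 mm/d equivalent
ET₀ = 0.0023 × 7.0992 × (18.00 + 17.8) × √19.4 = 0.0023 × 7.0992 × 35.80 × 4.4045 = 2.5746 mm/d
ETc = Kc × ET₀ = 1.14 × 2.5746 = 2.9350 mm/d
Over 7 days: 2.9350 × 7 = 20.545 mm

20.5 mm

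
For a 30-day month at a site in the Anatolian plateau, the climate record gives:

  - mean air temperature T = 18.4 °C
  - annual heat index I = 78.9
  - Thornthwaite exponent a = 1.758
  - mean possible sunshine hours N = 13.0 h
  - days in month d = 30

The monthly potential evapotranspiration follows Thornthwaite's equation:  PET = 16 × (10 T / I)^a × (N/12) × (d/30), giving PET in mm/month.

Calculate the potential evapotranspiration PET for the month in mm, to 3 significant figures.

10T/I = 10 × 18.4 / 78.9 = 2.3321
(10T/I)^a = 2.3321^1.758 = 4.4310
Uncorrected PET = 16 × 4.4310 = 70.896 mm
Correction = (N/12)(d/30) = (13.0/12)(30/30) = 1.0833
PET = 70.896 × 1.0833 = 76.802 mm/month

76.8 mm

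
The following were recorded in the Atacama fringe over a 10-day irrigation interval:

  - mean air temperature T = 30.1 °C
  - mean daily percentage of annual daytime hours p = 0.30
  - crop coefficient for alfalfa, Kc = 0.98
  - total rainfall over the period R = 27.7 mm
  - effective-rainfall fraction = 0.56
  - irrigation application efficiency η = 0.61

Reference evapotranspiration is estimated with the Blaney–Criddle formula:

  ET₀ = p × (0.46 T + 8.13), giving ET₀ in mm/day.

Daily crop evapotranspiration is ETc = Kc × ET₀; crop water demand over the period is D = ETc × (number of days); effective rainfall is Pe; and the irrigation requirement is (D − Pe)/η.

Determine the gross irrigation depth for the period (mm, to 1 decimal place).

80.5 mm

ET₀ = 0.30 × (0.46 × 30.1 + 8.13) = 0.30 × 21.976 = 6.5928 mm/d
ETc = Kc × ET₀ = 0.98 × 6.5928 = 6.4609 mm/d
Crop demand D = ETc × 10 d = 6.4609 × 10 = 64.609 mm
Pe = 0.56 × 27.7 = 15.512 mm
D − Pe = 64.609 − 15.512 = 49.097 mm
Gross irrigation = 49.097 / 0.61 = 80.487 mm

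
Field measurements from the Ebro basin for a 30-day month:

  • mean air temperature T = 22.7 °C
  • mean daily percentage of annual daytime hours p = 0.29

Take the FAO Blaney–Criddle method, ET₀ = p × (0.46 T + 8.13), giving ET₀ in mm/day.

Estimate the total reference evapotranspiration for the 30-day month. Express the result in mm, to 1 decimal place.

ET₀ = 0.29 × (0.46 × 22.7 + 8.13) = 0.29 × 18.572 = 5.3859 mm/d
Monthly total = 5.3859 × 30 = 161.577 mm

161.6 mm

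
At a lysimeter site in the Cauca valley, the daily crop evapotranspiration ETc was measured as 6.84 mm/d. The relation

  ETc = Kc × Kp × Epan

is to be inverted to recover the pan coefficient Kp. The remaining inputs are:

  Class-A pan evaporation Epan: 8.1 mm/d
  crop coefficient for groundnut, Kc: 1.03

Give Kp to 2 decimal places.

0.82

ETc = Kc × Kp × Epan  ⇒  Kp = ETc / (Kc × Epan)
Kp = 6.84 / (1.03 × 8.1) = 6.84 / 8.343 = 0.8198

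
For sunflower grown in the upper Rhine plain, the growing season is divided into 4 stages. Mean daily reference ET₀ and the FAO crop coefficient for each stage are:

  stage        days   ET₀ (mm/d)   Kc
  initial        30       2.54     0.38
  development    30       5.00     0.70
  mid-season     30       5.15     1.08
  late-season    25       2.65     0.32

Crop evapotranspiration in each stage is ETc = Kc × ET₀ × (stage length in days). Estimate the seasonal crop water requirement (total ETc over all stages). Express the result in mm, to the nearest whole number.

initial: 0.38 × 2.54 × 30 = 28.96 mm
development: 0.70 × 5.00 × 30 = 105.00 mm
mid-season: 1.08 × 5.15 × 30 = 166.86 mm
late-season: 0.32 × 2.65 × 25 = 21.20 mm
Seasonal total = 322.02 mm

322 mm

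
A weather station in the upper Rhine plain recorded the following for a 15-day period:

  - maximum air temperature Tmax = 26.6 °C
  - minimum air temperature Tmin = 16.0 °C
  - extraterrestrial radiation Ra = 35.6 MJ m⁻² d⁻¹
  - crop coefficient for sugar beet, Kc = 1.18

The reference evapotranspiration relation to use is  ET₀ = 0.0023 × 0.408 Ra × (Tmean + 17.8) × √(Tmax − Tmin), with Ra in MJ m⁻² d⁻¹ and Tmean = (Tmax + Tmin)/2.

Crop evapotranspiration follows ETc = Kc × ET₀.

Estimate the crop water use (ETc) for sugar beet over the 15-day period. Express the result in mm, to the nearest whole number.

75 mm

Tmean = (26.6 + 16.0)/2 = 21.30 °C
0.408 Ra = 0.408 × 35.6 = 14.5248 mm/d equivalent
ET₀ = 0.0023 × 14.5248 × (21.30 + 17.8) × √10.6 = 0.0023 × 14.5248 × 39.10 × 3.2558 = 4.2528 mm/d
ETc = Kc × ET₀ = 1.18 × 4.2528 = 5.0183 mm/d
Over 15 days: 5.0183 × 15 = 75.275 mm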